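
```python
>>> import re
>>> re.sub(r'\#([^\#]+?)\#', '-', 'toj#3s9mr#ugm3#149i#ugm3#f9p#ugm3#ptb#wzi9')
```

Matches: at [3:10] → '#3s9mr#'; at [14:20] → '#149i#'; at [24:29] → '#f9p#'; at [33:38] → '#ptb#'.
Each match is replaced by '-'.

'toj-ugm3-ugm3-ugm3-wzi9'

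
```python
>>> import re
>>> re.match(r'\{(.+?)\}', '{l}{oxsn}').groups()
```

('l',)

The match spans [0:3] → '{l}'.
Captured: group 1 = 'l'.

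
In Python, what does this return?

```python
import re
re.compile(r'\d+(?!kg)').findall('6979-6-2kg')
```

['6979', '6']

Because the assertion is negative and zero-width, positions next to the forbidden text are skipped.
No capturing groups, so `findall` returns the 2 full match strings.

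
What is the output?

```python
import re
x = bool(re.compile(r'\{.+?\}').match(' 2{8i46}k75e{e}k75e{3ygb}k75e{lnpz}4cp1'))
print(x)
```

`re.match` only tries the pattern at the start of the string.
Here position 0 doesn't satisfy it, so the call returns None, and `bool(None)` is False.

False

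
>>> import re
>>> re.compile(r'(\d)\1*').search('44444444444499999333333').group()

'444444444444'

`\1` is not a pattern — it's the concrete string captured by group 1, re-applied verbatim.
The match spans [0:12] → '444444444444'.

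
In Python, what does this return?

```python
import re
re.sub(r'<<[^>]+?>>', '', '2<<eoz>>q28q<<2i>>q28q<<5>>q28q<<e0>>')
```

'2q28qq28qq28q'

Matches: at [1:8] → '<<eoz>>'; at [12:18] → '<<2i>>'; at [22:27] → '<<5>>'; at [31:37] → '<<e0>>'.
`sub` substitutes '' at each match site.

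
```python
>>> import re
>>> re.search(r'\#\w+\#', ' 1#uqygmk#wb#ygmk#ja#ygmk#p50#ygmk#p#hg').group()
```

'#uqygmk#'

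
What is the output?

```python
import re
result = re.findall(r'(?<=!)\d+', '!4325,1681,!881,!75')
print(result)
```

['4325', '881', '75']

Because the assertion is zero-width, the text it checks is not consumed and won't appear in the result.
Walking the string: at [1:5] → '4325'; at [12:15] → '881'; at [17:19] → '75'.
`findall` yields the raw match text (3 of them) because the pattern has no groups.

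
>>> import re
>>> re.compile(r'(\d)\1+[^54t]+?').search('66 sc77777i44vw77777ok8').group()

'66 '

After group 1 captures some text, `\1` only succeeds where that same text appears again.
The match spans [0:3] → '66 '.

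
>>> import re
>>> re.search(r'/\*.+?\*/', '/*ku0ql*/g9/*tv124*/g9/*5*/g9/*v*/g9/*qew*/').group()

'/*ku0ql*/'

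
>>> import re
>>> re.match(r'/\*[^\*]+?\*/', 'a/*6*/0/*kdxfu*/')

`match` is anchored at position 0; if the pattern doesn't fit there, it returns None.
Here position 0 doesn't satisfy it, so the call returns None.

None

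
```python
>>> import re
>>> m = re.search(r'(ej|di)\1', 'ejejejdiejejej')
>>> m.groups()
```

('ej',)

The match spans [0:4] → 'ejej'.
Captured: group 1 = 'ej'.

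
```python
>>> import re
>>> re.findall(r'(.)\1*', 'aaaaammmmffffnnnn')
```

The backreference `\1` re-matches whatever the first group consumed, character for character.
Matches: at [0:5] match 'aaaaa', group 1 = 'a'; at [5:9] match 'mmmm', group 1 = 'm'; at [9:13] match 'ffff', group 1 = 'f'; at [13:17] match 'nnnn', group 1 = 'n'.
With a single group, `findall` returns only what that group captured — 4 items.

['a', 'm', 'f', 'n']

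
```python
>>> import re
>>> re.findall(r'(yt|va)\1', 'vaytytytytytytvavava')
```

`\1` is not a pattern — it's the concrete string captured by group 1, re-applied verbatim.
Scanning left to right: at [2:6] match 'ytyt', group 1 = 'yt'; at [6:10] match 'ytyt', group 1 = 'yt'; at [10:14] match 'ytyt', group 1 = 'yt'; at [14:18] match 'vava', group 1 = 'va'.
Because there's exactly one group, `findall` drops the full match and keeps group 1 from each hit.

['yt', 'yt', 'yt', 'va']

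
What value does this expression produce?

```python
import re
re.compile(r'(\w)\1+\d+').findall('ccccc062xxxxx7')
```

['c', 'x']

`\1` has to match the exact text group 1 already captured.
`findall` collects group 1 from each match (2 total).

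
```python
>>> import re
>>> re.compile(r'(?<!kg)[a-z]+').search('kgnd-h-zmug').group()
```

A negative assertion filters positions out without eating any characters.
The match spans [0:4] → 'kgnd'.

'kgnd'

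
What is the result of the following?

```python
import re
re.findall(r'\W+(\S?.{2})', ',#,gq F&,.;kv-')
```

['gq ', 'kv-']

`findall` collects group 1 from each match (2 total).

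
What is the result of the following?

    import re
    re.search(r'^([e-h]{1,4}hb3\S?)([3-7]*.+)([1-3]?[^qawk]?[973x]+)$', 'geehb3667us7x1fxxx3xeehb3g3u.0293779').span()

(0, 36)

The pattern matches anchored at the start of the string; then 1 to 4 of a character in [e-h], then the literal 'hb3', then optionally a non-whitespace character (captured); then zero or more of a character in [3-7], then one or more of any character (captured); then optionally a character in [1-3], then optionally any character except [qawk], then one or more of one of [973x] (captured); then anchored at the end.
`re.search` tries every starting position until one works.
The match spans [0:36] → 'geehb3667us7x1fxxx3xeehb3g3u.0293779'.
Captured: group 1 = 'geehb36', group 2 = '67us7x1fxxx3xeehb3g3u.029377', group 3 = '9'.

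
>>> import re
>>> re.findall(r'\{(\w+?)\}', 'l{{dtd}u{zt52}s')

['dtd', 'zt52']

Walking the string: at [2:7] match '{dtd}', group 1 = 'dtd'; at [8:14] match '{zt52}', group 1 = 'zt52'.
One capturing group, so `findall` returns just the captured substring from each match — 2 in all.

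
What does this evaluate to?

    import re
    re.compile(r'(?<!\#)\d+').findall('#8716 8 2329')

['716', '8', '2329']

`(?!…)`/`(?<!…)` only lets a position through if the neighbouring text does NOT match; no characters are consumed.
Matches: at [2:5] → '716'; at [6:7] → '8'; at [8:12] → '2329'.
No capturing groups, so `findall` returns the 3 full match strings.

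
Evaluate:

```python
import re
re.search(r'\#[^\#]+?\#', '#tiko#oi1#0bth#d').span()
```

`re.search` scans for the first position where the pattern succeeds.
The match spans [0:6] → '#tiko#'.

(0, 6)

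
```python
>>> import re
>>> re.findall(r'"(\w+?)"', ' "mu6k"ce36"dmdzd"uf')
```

Scanning left to right: at [1:7] match '"mu6k"', group 1 = 'mu6k'; at [11:18] match '"dmdzd"', group 1 = 'dmdzd'.
Because there's exactly one group, `findall` drops the full match and keeps group 1 from each hit.

['mu6k', 'dmdzd']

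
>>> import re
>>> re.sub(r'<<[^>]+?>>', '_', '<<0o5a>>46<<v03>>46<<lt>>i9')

'_46_46_i9'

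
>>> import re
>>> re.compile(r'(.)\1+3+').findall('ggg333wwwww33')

['g', 'w']

The backreference `\1` re-matches whatever the first group consumed, character for character.
Scanning left to right: at [0:6] match 'ggg333', group 1 = 'g'; at [6:13] match 'wwwww33', group 1 = 'w'.
`findall` collects group 1 from each match (2 total).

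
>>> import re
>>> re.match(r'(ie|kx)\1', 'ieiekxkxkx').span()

(0, 4)

The backreference `\1` re-matches whatever the first group consumed, character for character.
`match` is anchored at position 0; if the pattern doesn't fit there, it returns None.
The match spans [0:4] → 'ieie'.
Captured: group 1 = 'ie'.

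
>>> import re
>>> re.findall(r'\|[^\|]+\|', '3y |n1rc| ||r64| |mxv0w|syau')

['|n1rc|', '|r64|', '|mxv0w|']

Since nothing is captured, `findall` lists the 3 matched substrings directly.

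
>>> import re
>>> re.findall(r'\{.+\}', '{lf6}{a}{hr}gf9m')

['{lf6}{a}{hr}']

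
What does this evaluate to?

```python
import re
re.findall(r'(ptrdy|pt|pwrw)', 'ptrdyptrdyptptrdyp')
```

['ptrdy', 'ptrdy', 'pt', 'ptrdy']

`|` is ordered: at each position the engine commits to the first alternative that works.
Walking the string: at [0:5] match 'ptrdy', group 1 = 'ptrdy'; at [5:10] match 'ptrdy', group 1 = 'ptrdy'; at [10:12] match 'pt', group 1 = 'pt'; at [12:17] match 'ptrdy', group 1 = 'ptrdy'.
One capturing group, so `findall` returns just the captured substring from each match — 4 in all.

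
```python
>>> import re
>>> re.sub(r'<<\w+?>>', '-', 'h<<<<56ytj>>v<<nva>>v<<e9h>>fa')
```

Matches: at [3:12] → '<<56ytj>>'; at [13:20] → '<<nva>>'; at [21:28] → '<<e9h>>'.
`sub` substitutes '-' at each match site.

'h<<-v-v-fa'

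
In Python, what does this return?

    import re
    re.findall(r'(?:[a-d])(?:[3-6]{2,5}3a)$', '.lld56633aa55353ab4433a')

This matches a character in [a-d] (non-capturing group); then 2 to 5 of a character in [3-6], then the literal '3a' (non-capturing group); then anchored at the end.
Walking the string: at [17:23] → 'b4433a'.
No capturing groups, so `findall` returns the 1 full match string.

['b4433a']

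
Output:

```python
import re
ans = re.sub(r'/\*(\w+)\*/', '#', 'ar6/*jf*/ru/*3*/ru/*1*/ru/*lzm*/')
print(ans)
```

Matches: at [3:9] → '/*jf*/'; at [11:16] → '/*3*/'; at [18:23] → '/*1*/'; at [25:32] → '/*lzm*/'.
Every occurrence is swapped for '#'.

ar6#ru#ru#ru#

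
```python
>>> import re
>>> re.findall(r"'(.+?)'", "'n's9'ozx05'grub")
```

Lazy quantifiers expand one character at a time until the remainder of the pattern can match.
Walking the string: at [0:3] match "'n'", group 1 = 'n'; at [5:12] match "'ozx05'", group 1 = 'ozx05'.
Because there's exactly one group, `findall` drops the full match and keeps group 1 from each hit.

['n', 'ozx05']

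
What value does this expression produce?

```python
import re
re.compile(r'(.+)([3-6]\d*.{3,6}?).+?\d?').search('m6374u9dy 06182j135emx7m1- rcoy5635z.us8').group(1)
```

'm6374u9dy 06182j135emx7m1- rcoy563'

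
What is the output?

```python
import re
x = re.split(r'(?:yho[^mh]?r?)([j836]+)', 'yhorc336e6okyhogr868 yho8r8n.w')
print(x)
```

['yhorc336e6ok', '868', ' ', '8', 'n.w']

Because the pattern has a capturing group, `split` also inserts each captured text between the pieces.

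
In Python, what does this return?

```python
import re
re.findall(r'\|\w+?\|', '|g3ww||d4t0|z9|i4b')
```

['|g3ww|', '|d4t0|']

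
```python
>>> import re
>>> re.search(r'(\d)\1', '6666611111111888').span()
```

`\1` is not a pattern — it's the concrete string captured by group 1, re-applied verbatim.
`re.search` tries every starting position until one works.
The match spans [0:2] → '66'.
Captured: group 1 = '6'.

(0, 2)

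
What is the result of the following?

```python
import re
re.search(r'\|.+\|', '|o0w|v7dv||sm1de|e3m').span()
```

`search` walks the string left to right and returns the first match it finds.
The match spans [0:17] → '|o0w|v7dv||sm1de|'.

(0, 17)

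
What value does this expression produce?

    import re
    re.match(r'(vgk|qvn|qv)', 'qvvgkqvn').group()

`re.match` won't scan ahead — the pattern has to work from the very first character.
The match spans [0:2] → 'qv'.
Captured: group 1 = 'qv'.

'qv'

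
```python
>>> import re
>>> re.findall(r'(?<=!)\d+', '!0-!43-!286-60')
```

['0', '43', '286']

The lookaround is zero-width — it requires the adjacent text to match without consuming it, so the asserted text isn't part of the match.
`findall` yields the raw match text (3 of them) because the pattern has no groups.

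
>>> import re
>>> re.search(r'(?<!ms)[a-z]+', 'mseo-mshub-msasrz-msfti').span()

(0, 4)

A negative assertion filters positions out without eating any characters.
`search` walks the string left to right and returns the first match it finds.
The match spans [0:4] → 'mseo'.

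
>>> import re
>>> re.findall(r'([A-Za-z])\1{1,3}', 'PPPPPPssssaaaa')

['P', 'P', 's', 'a']

After group 1 captures some text, `\1` only succeeds where that same text appears again.
Walking the string: at [0:4] match 'PPPP', group 1 = 'P'; at [4:6] match 'PP', group 1 = 'P'; at [6:10] match 'ssss', group 1 = 's'; at [10:14] match 'aaaa', group 1 = 'a'.
One capturing group, so `findall` returns just the captured substring from each match — 4 in all.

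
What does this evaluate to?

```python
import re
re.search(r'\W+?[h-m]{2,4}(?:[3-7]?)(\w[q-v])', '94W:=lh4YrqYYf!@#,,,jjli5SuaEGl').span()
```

Pattern: one or more of a non-word character (lazy), then 2 to 4 of a character in [h-m]; then optionally a character in [3-7] (non-capturing group); then a word character, then a character in [q-v] (captured).
The match spans [3:10] → ':=lh4Yr'.

(3, 10)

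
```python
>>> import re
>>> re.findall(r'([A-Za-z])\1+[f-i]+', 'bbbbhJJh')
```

The backreference `\1` re-matches whatever the first group consumed, character for character.
Walking the string: at [0:5] match 'bbbbh', group 1 = 'b'; at [5:8] match 'JJh', group 1 = 'J'.
`findall` collects group 1 from each match (2 total).

['b', 'J']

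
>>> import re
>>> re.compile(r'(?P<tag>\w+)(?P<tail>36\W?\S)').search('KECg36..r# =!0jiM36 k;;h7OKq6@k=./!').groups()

('KECg', '36..')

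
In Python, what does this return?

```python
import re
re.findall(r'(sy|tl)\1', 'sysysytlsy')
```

['sy']

`\1` is not a pattern — it's the concrete string captured by group 1, re-applied verbatim.
Matches: at [0:4] match 'sysy', group 1 = 'sy'.
One capturing group, so `findall` returns just the captured substring from the one match — 1 in all.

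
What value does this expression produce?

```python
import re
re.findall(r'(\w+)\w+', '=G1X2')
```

Pattern: one or more of a word character (captured); then one or more of a word character.
Scanning left to right: at [1:5] match 'G1X2', group 1 = 'G1X'.
Because there's exactly one group, `findall` drops the full match and keeps group 1 from the one hit.

['G1X']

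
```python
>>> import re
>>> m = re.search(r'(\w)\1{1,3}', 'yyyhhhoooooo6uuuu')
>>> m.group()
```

A backreference is literal: `\1` must see the identical characters the first group matched.
`re.search` scans for the first position where the pattern succeeds.
The match spans [0:3] → 'yyy'.
Captured: group 1 = 'y'.

'yyy'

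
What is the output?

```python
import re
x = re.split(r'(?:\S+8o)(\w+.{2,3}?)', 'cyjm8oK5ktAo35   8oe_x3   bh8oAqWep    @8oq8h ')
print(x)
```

['', 'K5ktAo35  ', ' 8oe_x3   ', 'AqWep  ', '  ', 'q8h ', '']

A non-greedy quantifier consumes as few characters as it can — just enough that the remainder of the pattern still matches from where it stops; whatever follows it matches normally.
Because the pattern has a capturing group, `split` also inserts each captured text between the pieces.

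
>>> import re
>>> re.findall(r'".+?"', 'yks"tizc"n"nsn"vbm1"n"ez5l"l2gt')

['"tizc"', '"nsn"', '"n"']

With the lazy modifier that quantifier settles for the fewest repetitions that let the rest of the pattern succeed (the atoms after it are unaffected and can still be greedy).
Walking the string: at [3:9] → '"tizc"'; at [10:15] → '"nsn"'; at [19:22] → '"n"'.
`findall` yields the raw match text (3 of them) because the pattern has no groups.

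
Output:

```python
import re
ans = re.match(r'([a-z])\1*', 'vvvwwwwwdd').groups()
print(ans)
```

After group 1 captures some text, `\1` only succeeds where that same text appears again.
`re.match` only tries the pattern at the start of the string.
The match spans [0:3] → 'vvv'.
Captured: group 1 = 'v'.

('v',)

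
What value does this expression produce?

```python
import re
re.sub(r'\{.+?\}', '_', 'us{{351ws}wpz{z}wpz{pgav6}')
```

'us_wpz_wpz_'

The `?` after the quantifier makes it lazy — it takes as little as possible before letting the rest of the pattern try.
`sub` substitutes '_' at each match site.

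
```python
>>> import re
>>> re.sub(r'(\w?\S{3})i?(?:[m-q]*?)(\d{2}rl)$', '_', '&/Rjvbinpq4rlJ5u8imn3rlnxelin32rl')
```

'&/Rjvbinpq4rlJ5u8imn3rl_'

Pattern: optionally a word character, then exactly 3 of a non-whitespace character (captured); then optionally a literal 'i'; then zero or more of a character in [m-q] (lazy) (non-capturing group); then exactly 2 of a digit, then the literal 'rl' (captured); then anchored at the end.
Matches: at [23:33] → 'nxelin32rl'.
`sub` substitutes '_' at each match site.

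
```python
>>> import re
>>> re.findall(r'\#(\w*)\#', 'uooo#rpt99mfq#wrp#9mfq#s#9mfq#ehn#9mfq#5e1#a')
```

Scanning left to right: at [4:14] match '#rpt99mfq#', group 1 = 'rpt99mfq'; at [17:23] match '#9mfq#', group 1 = '9mfq'; at [24:30] match '#9mfq#', group 1 = '9mfq'; at [33:39] match '#9mfq#', group 1 = '9mfq'.
One capturing group, so `findall` returns just the captured substring from each match — 4 in all.

['rpt99mfq', '9mfq', '9mfq', '9mfq']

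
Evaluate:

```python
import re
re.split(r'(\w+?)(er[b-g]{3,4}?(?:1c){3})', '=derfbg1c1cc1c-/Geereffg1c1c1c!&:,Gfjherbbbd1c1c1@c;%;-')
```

['=derfbg1c1cc1c-/', 'Ge', 'ereffg1c1c1c', '!&:,Gfjherbbbd1c1c1@c;%;-']

Because the pattern has a capturing group, `split` also inserts each captured text between the pieces.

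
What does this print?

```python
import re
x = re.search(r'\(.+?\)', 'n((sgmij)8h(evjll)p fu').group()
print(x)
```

((sgmij)

`re.search` tries every starting position until one works.
The match spans [1:9] → '((sgmij)'.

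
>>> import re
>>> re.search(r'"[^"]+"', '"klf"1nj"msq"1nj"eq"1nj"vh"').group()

'"klf"'

`re.search` scans for the first position where the pattern succeeds.
The match spans [0:5] → '"klf"'.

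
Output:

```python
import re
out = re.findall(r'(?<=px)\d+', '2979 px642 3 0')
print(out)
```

['642']

Because the assertion is zero-width, the text it checks is not consumed and won't appear in the result.
No capturing groups, so `findall` returns the 1 full match string.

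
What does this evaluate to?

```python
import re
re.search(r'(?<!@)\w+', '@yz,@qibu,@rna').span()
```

(2, 3)

The negative lookaround is zero-width — it rules out positions where the adjacent text would match, without consuming anything.
`re.search` scans for the first position where the pattern succeeds.
The match spans [2:3] → 'z'.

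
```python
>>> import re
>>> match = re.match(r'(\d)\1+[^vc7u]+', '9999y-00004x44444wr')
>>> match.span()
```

`re.match` only tries the pattern at the start of the string.
The match spans [0:19] → '9999y-00004x44444wr'.

(0, 19)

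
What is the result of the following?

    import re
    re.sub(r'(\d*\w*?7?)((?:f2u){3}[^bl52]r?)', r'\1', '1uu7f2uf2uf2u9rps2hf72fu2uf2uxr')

'1uu7ps2hf72fu2uf2uxr'

`\1` in the replacement pulls in group 1's text for each match.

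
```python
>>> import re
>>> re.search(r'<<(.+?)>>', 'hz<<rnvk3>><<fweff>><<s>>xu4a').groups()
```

Lazy quantifiers expand one character at a time until the remainder of the pattern can match.
`re.search` scans for the first position where the pattern succeeds.
The match spans [2:11] → '<<rnvk3>>'.
Captured: group 1 = 'rnvk3'.

('rnvk3',)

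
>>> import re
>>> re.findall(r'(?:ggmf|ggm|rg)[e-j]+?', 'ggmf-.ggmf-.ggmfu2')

['ggmf', 'ggmf', 'ggmf']

Scanning left to right: at [0:4] → 'ggmf'; at [6:10] → 'ggmf'; at [12:16] → 'ggmf'.
With no groups in the pattern, `findall` gives back each whole match — 3 here.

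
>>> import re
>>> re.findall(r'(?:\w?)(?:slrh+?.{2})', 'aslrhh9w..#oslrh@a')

With the lazy modifier that quantifier settles for the fewest repetitions that let the rest of the pattern succeed (the atoms after it are unaffected and can still be greedy).
With no groups in the pattern, `findall` gives back each whole match — 2 here.

['aslrhh9', 'oslrh@a']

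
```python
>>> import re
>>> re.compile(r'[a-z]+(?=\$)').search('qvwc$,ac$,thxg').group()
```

Lookahead/lookbehind check context without consuming it, so the matched span excludes the asserted characters.
The match spans [0:4] → 'qvwc'.

'qvwc'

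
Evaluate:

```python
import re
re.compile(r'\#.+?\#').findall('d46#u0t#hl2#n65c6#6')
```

Matches: at [3:8] → '#u0t#'; at [11:18] → '#n65c6#'.
With no groups in the pattern, `findall` gives back each whole match — 2 here.

['#u0t#', '#n65c6#']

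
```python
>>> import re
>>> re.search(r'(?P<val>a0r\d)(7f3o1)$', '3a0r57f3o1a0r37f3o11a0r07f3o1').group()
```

'a0r07f3o1'

This matches the literal 'a0r', then a digit (captured as 'val'); then the literal '7f3', then the literal 'o1' (captured); then anchored at the end.
`re.search` scans for the first position where the pattern succeeds.
The match spans [20:29] → 'a0r07f3o1'.
Captured: group 1 = 'a0r0', group 2 = '7f3o1'.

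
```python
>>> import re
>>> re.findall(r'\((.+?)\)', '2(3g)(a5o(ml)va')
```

Walking the string: at [1:5] match '(3g)', group 1 = '3g'; at [5:13] match '(a5o(ml)', group 1 = 'a5o(ml'.
`findall` collects group 1 from each match (2 total).

['3g', 'a5o(ml']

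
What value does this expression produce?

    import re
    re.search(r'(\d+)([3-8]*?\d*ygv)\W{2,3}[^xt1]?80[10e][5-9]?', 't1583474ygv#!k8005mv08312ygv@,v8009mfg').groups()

('1583474', 'ygv')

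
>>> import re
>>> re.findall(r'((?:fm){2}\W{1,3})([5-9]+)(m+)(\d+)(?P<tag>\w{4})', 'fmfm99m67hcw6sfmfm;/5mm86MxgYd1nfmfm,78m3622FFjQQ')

[('fmfm;/', '5', 'mm', '86', 'MxgY'), ('fmfm,', '78', 'm', '3622', 'FFjQ')]

Pattern: the literal 'fm' repeated 2 times, then 1 to 3 of a non-word character (captured); then one or more of a character in [5-9] (captured); then one or more of a literal 'm' (captured); then one or more of a digit (captured); then exactly 4 of a word character (captured as 'tag').
Walking the string: at [14:29] match 'fmfm;/5mm86MxgY', groups = ('fmfm;/', '5', 'mm', '86', 'MxgY'); at [32:48] match 'fmfm,78m3622FFjQ', groups = ('fmfm,', '78', 'm', '3622', 'FFjQ').
With 5 capturing groups, `findall` returns a 5-tuple per match.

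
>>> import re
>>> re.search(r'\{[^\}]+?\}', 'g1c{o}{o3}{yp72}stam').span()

The match spans [3:6] → '{o}'.

(3, 6)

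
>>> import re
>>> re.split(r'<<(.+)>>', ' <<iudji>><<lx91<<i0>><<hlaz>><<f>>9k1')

Matches to split on: at [1:35] → '<<iudji>><<lx91<<i0>><<hlaz>><<f>>'.
With a capturing group present, the delimiter's captured portion is kept in the result list.

[' ', 'iudji>><<lx91<<i0>><<hlaz>><<f', '9k1']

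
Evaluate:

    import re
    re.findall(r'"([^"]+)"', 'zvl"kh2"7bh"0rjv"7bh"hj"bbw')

Because there's exactly one group, `findall` drops the full match and keeps group 1 from each hit.

['kh2', '0rjv', 'hj']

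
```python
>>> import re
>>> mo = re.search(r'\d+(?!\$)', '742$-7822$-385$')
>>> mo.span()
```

(0, 2)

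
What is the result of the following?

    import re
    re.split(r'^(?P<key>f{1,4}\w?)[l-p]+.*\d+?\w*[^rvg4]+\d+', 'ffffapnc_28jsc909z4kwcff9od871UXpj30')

`re.split` interleaves the captured-group text with the surrounding fragments.

['', 'ffffa', '']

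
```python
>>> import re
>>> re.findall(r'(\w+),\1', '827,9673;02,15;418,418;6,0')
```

['418']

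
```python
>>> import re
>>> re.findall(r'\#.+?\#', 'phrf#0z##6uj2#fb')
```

['#0z#', '#6uj2#']

Scanning left to right: at [4:8] → '#0z#'; at [8:14] → '#6uj2#'.
`findall` yields the raw match text (2 of them) because the pattern has no groups.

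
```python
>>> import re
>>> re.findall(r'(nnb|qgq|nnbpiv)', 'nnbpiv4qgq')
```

['nnb', 'qgq']

Alternation isn't longest-match — the leftmost alternative that fits at this position is chosen.
Walking the string: at [0:3] match 'nnb', group 1 = 'nnb'; at [7:10] match 'qgq', group 1 = 'qgq'.
With a single group, `findall` returns only what that group captured — 2 items.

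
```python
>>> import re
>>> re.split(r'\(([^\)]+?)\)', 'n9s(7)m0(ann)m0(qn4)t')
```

Matches to split on: at [3:6] → '(7)'; at [8:13] → '(ann)'; at [15:20] → '(qn4)'.
`re.split` interleaves the captured-group text with the surrounding fragments.

['n9s', '7', 'm0', 'ann', 'm0', 'qn4', 't']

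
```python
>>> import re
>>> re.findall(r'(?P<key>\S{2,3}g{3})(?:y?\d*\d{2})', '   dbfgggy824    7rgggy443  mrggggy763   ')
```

['dbfggg', '7rggg', 'mrgggg']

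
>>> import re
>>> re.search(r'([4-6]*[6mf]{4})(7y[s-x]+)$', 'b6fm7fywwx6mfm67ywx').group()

Pattern: zero or more of a character in [4-6], then exactly 4 of one of [6mf] (captured); then the literal '7y', then one or more of a character in [s-x] (captured); then anchored at the end.
`search` walks the string left to right and returns the first match it finds.
The match spans [10:19] → '6mfm67ywx'.
Captured: group 1 = '6mfm6', group 2 = '7ywx'.

'6mfm67ywx'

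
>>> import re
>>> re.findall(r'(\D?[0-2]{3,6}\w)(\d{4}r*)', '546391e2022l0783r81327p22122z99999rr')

The pattern matches optionally a non-digit, then 3 to 6 of a character in [0-2], then a word character (captured); then exactly 4 of a digit, then zero or more of the literal 'r' (captured).
Matches: at [6:17] match 'e2022l0783r', groups = ('e2022l', '0783r'); at [22:33] match 'p22122z9999', groups = ('p22122z', '9999').
Multiple groups make `findall` return tuples — one 2-tuple for each match.

[('e2022l', '0783r'), ('p22122z', '9999')]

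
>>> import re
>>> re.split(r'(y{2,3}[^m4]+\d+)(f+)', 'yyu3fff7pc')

['', 'yyu3', 'fff', '7pc']

Pattern: 2 to 3 of the literal 'y', then one or more of any character except [m4], then one or more of a digit (captured); then one or more of a literal 'f' (captured).
Matches to split on: at [0:7] → 'yyu3fff'.
With a capturing group present, the delimiter's captured portion is kept in the result list.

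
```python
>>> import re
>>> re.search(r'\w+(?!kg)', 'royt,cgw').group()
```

A negative assertion filters positions out without eating any characters.
The match spans [0:4] → 'royt'.

'royt'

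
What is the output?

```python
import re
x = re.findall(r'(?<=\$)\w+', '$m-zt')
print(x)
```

['m']

The lookaround is zero-width — it requires the adjacent text to match without consuming it, so the asserted text isn't part of the match.
Scanning left to right: at [1:2] → 'm'.
`findall` yields the raw match text (1 of them) because the pattern has no groups.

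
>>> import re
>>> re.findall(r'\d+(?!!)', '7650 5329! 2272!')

`(?!…)`/`(?<!…)` only lets a position through if the neighbouring text does NOT match; no characters are consumed.
Matches: at [0:4] → '7650'; at [5:8] → '532'; at [11:14] → '227'.
With no groups in the pattern, `findall` gives back each whole match — 3 here.

['7650', '532', '227']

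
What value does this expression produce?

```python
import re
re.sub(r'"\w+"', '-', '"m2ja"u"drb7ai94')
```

Matches: at [0:6] → '"m2ja"'.
Every occurrence is swapped for '-'.

'-u"drb7ai94'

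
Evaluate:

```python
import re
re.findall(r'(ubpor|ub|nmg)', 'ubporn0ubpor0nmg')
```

['ubpor', 'ubpor', 'nmg']

Alternation tries branches left to right and keeps the first one that lets the overall match succeed at that position.
Scanning left to right: at [0:5] match 'ubpor', group 1 = 'ubpor'; at [7:12] match 'ubpor', group 1 = 'ubpor'; at [13:16] match 'nmg', group 1 = 'nmg'.
Because there's exactly one group, `findall` drops the full match and keeps group 1 from each hit.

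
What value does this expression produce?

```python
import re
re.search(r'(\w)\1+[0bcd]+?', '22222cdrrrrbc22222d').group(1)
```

'2'

The match spans [0:6] → '22222c'.
Captured: group 1 = '2'.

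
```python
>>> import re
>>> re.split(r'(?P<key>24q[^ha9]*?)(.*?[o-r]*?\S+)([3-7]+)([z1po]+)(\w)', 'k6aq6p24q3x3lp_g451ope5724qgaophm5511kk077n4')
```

['k6aq6p', '24q', '3x3lp_g451ope5724qgaophm5', '5', '11', 'k', 'k077n4']

This matches the literal '24q', then zero or more of any character except [ha9] (lazy) (captured as 'key'); then zero or more of any character (lazy), then zero or more of a character in [o-r] (lazy), then one or more of a non-whitespace character (captured); then one or more of a character in [3-7] (captured); then one or more of one of [z1po] (captured); then a word character (captured).
Because the quantifier is non-greedy, it stops expanding at the earliest point where the rest of the pattern can succeed.
Matches to split on: at [6:38] → '24q3x3lp_g451ope5724qgaophm5511k'.
Because the pattern has a capturing group, `split` also inserts each captured text between the pieces.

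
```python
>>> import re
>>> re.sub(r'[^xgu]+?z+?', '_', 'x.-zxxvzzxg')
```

Lazy quantifiers expand one character at a time until the remainder of the pattern can match.
Every occurrence is swapped for '_'.

'x_xx_zxg'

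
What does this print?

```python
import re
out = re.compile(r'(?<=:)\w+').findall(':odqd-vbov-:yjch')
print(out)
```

Lookahead/lookbehind check context without consuming it, so the matched span excludes the asserted characters.
No capturing groups, so `findall` returns the 2 full match strings.

['odqd', 'yjch']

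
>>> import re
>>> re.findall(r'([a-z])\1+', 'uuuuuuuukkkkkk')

A backreference is literal: `\1` must see the identical characters the first group matched.
Matches: at [0:8] match 'uuuuuuuu', group 1 = 'u'; at [8:14] match 'kkkkkk', group 1 = 'k'.
Because there's exactly one group, `findall` drops the full match and keeps group 1 from each hit.

['u', 'k']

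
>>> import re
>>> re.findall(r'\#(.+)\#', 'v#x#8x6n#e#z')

With a single group, `findall` returns only what that group captured — 1 item.

['x#8x6n#e']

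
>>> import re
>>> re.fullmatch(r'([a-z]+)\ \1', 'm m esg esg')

A backreference is literal: `\1` must see the identical characters the first group matched.
For `fullmatch`, every character of the input must be accounted for by the pattern.
Here there's no way to consume every character, so the call returns None.

None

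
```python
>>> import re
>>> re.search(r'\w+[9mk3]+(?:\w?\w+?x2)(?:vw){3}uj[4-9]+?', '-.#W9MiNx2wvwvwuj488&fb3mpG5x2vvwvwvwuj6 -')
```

Pattern: one or more of a word character, then one or more of one of [9mk3]; then optionally a word character, then one or more of a word character (lazy), then the literal 'x2' (non-capturing group); then the literal 'vw' repeated 3 times, then the literal 'uj', then one or more of a character in [4-9] (lazy).
Unlike `match`, `search` isn't anchored — it looks for the pattern anywhere in the string.
Here nothing in the string fits, so the call returns None.

None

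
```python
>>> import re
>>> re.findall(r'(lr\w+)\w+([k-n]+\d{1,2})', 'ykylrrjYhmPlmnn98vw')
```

This matches the literal 'lr', then one or more of a word character (captured); then one or more of a word character; then one or more of a character in [k-n], then 1 to 2 of a digit (captured).
Scanning left to right: at [3:17] match 'lrrjYhmPlmnn98', groups = ('lrrjYhmPlm', 'n98').
With 2 capturing groups, `findall` returns a 2-tuple per match.

[('lrrjYhmPlm', 'n98')]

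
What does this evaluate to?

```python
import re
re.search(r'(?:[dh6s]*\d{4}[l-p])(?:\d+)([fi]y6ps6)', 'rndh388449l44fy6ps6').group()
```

'8449l44fy6ps6'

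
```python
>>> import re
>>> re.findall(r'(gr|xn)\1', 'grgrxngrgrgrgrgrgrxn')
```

A backreference is literal: `\1` must see the identical characters the first group matched.
One capturing group, so `findall` returns just the captured substring from each match — 4 in all.

['gr', 'gr', 'gr', 'gr']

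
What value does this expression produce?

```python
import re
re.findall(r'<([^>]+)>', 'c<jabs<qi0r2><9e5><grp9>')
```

With a single group, `findall` returns only what that group captured — 3 items.

['jabs<qi0r2', '9e5', 'grp9']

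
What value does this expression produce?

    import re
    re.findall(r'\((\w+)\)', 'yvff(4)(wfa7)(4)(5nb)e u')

['4', 'wfa7', '4', '5nb']

Matches: at [4:7] match '(4)', group 1 = '4'; at [7:13] match '(wfa7)', group 1 = 'wfa7'; at [13:16] match '(4)', group 1 = '4'; at [16:21] match '(5nb)', group 1 = '5nb'.
Because there's exactly one group, `findall` drops the full match and keeps group 1 from each hit.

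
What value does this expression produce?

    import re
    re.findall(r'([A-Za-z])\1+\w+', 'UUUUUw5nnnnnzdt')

['U']

After group 1 captures some text, `\1` only succeeds where that same text appears again.
Walking the string: at [0:15] match 'UUUUUw5nnnnnzdt', group 1 = 'U'.
One capturing group, so `findall` returns just the captured substring from the one match — 1 in all.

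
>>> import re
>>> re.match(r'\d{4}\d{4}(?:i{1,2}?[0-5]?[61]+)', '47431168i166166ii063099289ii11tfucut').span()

(0, 15)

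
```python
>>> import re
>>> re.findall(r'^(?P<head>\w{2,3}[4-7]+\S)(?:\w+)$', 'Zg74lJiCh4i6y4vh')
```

['Zg74l']

The pattern matches anchored at the start of the string; then 2 to 3 of a word character, then one or more of a character in [4-7], then a non-whitespace character (captured as 'head'); then one or more of a word character (non-capturing group); then anchored at the end.
Walking the string: at [0:16] match 'Zg74lJiCh4i6y4vh', group 1 = 'Zg74l'.
`findall` collects group 1 from the one match (1 total).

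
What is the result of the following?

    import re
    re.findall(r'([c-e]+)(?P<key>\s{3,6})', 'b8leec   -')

[('eec', '   ')]

This matches one or more of a character in [c-e] (captured); then 3 to 6 of whitespace (captured as 'key').
Multiple groups make `findall` return tuples — one 2-tuple for the one match.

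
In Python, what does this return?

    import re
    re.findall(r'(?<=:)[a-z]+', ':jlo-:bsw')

['jlo', 'bsw']

The lookaround is zero-width — it requires the adjacent text to match without consuming it, so the asserted text isn't part of the match.
Walking the string: at [1:4] → 'jlo'; at [6:9] → 'bsw'.
`findall` yields the raw match text (2 of them) because the pattern has no groups.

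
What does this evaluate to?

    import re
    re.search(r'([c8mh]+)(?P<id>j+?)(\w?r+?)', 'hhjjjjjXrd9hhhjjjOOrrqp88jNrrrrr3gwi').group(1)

This matches one or more of one of [c8mh] (captured); then one or more of a literal 'j' (lazy) (captured as 'id'); then optionally a word character, then one or more of the literal 'r' (lazy) (captured).
`re.search` scans for the first position where the pattern succeeds.
The match spans [0:9] → 'hhjjjjjXr'.
Captured: group 1 = 'hh', group 2 = 'jjjjj', group 3 = 'Xr'.

'hh'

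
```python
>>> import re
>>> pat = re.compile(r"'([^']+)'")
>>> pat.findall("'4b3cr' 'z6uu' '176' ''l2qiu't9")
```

Matches: at [0:7] match "'4b3cr'", group 1 = '4b3cr'; at [8:14] match "'z6uu'", group 1 = 'z6uu'; at [15:20] match "'176'", group 1 = '176'; at [22:29] match "'l2qiu'", group 1 = 'l2qiu'.
With a single group, `findall` returns only what that group captured — 4 items.

['4b3cr', 'z6uu', '176', 'l2qiu']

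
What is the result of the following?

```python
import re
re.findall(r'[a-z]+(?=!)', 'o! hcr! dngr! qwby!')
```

['o', 'hcr', 'dngr', 'qwby']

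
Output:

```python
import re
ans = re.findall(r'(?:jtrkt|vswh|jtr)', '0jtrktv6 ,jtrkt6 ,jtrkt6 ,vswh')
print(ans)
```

['jtrkt', 'jtrkt', 'jtrkt', 'vswh']

`|` is ordered: at each position the engine commits to the first alternative that works.
With no groups in the pattern, `findall` gives back each whole match — 4 here.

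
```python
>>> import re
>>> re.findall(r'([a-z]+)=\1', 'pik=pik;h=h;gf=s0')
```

`\1` has to match the exact text group 1 already captured.
Matches: at [0:7] match 'pik=pik', group 1 = 'pik'; at [8:11] match 'h=h', group 1 = 'h'.
`findall` collects group 1 from each match (2 total).

['pik', 'h']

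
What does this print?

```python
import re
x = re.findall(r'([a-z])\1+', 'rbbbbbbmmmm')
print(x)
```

`\1` has to match the exact text group 1 already captured.
Because there's exactly one group, `findall` drops the full match and keeps group 1 from each hit.

['b', 'm']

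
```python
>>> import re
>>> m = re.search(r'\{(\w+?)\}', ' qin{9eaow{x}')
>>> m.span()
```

(10, 13)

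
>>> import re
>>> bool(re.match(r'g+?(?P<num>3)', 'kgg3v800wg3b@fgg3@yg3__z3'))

The pattern matches one or more of a literal 'g' (lazy); then a literal '3' (captured as 'num').
With `match`, the pattern is implicitly anchored at the beginning.
Here the pattern fails at index 0, so the call returns None, and `bool(None)` is False.

False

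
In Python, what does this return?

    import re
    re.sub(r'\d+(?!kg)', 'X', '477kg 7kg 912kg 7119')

'X7kg 7kg X2kg X'

A negative assertion filters positions out without eating any characters.
Every occurrence is swapped for 'X'.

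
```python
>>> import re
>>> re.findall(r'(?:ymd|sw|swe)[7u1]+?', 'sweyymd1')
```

Walking the string: at [4:8] → 'ymd1'.
Since nothing is captured, `findall` lists the 1 matched substring directly.

['ymd1']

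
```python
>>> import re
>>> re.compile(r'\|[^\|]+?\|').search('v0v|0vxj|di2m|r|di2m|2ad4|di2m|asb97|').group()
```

The match spans [3:9] → '|0vxj|'.

'|0vxj|'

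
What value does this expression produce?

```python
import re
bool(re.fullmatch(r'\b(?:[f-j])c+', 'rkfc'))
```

This matches a word boundary (`\b`, zero-width); then a character in [f-j] (non-capturing group); then one or more of a literal 'c'.
`re.fullmatch` is like wrapping the pattern in `^…$` (in single-line mode).
Here the string isn't matched end-to-end, so the call returns None, and `bool(None)` is False.

False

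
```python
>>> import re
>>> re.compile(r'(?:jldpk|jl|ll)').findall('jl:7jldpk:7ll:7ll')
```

['jl', 'jldpk', 'll', 'll']

Alternation tries branches left to right and keeps the first one that lets the overall match succeed at that position.
`findall` yields the raw match text (4 of them) because the pattern has no groups.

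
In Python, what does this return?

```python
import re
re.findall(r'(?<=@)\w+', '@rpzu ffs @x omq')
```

Because the assertion is zero-width, the text it checks is not consumed and won't appear in the result.
Scanning left to right: at [1:5] → 'rpzu'; at [11:12] → 'x'.
`findall` yields the raw match text (2 of them) because the pattern has no groups.

['rpzu', 'x']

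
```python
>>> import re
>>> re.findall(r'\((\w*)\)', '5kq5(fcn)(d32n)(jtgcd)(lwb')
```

['fcn', 'd32n', 'jtgcd']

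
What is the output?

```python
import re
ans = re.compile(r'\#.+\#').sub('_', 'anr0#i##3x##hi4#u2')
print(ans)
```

anr0_u2

Matches: at [4:16] → '#i##3x##hi4#'.
Every occurrence is swapped for '_'.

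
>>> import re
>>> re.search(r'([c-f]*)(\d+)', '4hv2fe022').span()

(0, 1)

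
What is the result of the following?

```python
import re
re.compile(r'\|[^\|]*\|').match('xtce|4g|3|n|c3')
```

None

`match` is anchored at position 0; if the pattern doesn't fit there, it returns None.
Here the pattern fails at index 0, so the call returns None.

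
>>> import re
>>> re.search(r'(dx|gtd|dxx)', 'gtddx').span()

(0, 3)

Unlike `match`, `search` isn't anchored — it looks for the pattern anywhere in the string.
The match spans [0:3] → 'gtd'.
Captured: group 1 = 'gtd'.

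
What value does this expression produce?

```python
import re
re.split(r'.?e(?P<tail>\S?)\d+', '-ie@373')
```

The pattern matches optionally any character, then a literal 'e'; then optionally a non-whitespace character (captured as 'tail'); then one or more of a digit.
Matches to split on: at [1:7] → 'ie@373'.
With a capturing group present, the delimiter's captured portion is kept in the result list.

['-', '@', '']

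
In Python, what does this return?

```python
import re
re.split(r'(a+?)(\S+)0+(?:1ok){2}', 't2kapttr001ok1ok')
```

['t2k', 'a', 'pttr0', '']

The pattern matches one or more of a literal 'a' (lazy) (captured); then one or more of a non-whitespace character (captured); then one or more of a literal '0', then the literal '1ok' repeated 2 times.
Matches to split on: at [3:16] → 'apttr001ok1ok'.
Because the pattern has a capturing group, `split` also inserts each captured text between the pieces.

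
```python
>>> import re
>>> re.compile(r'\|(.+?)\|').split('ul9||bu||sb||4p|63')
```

['ul9', '|bu', '', 'sb', '', '4p', '63']

With the lazy modifier that quantifier settles for the fewest repetitions that let the rest of the pattern succeed (the atoms after it are unaffected and can still be greedy).
`re.split` interleaves the captured-group text with the surrounding fragments.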